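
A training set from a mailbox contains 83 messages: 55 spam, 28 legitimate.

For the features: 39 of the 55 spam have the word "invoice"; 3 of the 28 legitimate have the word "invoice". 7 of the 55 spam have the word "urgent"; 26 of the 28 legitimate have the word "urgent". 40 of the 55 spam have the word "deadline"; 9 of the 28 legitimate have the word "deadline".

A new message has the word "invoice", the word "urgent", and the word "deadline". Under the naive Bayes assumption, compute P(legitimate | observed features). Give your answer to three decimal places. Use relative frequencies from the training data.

0.199

spam: (55/83) × (39/55) × (7/55) × (40/55) ≈ 0.043493
legitimate: (28/83) × (3/28) × (26/28) × (9/28) ≈ 0.0107881
P(legitimate | x) = 0.0107881 / 0.0542811 ≈ 0.199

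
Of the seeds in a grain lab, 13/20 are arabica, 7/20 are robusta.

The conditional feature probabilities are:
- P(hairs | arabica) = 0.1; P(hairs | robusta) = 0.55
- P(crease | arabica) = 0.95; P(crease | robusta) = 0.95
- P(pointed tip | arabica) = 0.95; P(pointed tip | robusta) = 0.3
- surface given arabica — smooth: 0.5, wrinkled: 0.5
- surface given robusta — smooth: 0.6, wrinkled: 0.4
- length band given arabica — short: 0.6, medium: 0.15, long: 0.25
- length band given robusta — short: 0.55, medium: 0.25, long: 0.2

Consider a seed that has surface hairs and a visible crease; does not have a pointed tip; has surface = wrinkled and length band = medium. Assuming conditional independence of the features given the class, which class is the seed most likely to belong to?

robusta

arabica: 0.65 × 0.1 × 0.95 × (1−0.95) × 0.5 × 0.15 = 0.0002315625
robusta: 0.35 × 0.55 × 0.95 × (1−0.3) × 0.4 × 0.25 = 0.01280125
Highest score → robusta.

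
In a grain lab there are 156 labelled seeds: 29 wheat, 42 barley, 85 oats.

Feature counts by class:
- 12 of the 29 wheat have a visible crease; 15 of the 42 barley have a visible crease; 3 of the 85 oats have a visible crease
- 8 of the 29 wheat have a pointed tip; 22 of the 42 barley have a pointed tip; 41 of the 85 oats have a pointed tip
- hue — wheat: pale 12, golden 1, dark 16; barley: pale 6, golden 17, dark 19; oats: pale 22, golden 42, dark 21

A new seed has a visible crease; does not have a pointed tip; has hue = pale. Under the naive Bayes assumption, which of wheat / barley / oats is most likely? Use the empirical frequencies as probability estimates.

wheat

wheat: (29/156) × (12/29) × (21/29) × (12/29) ≈ 0.0230495
barley: (42/156) × (15/42) × (20/42) × (6/42) ≈ 0.00654108
oats: (85/156) × (3/85) × (44/85) × (22/85) ≈ 0.00257652
Highest score → wheat.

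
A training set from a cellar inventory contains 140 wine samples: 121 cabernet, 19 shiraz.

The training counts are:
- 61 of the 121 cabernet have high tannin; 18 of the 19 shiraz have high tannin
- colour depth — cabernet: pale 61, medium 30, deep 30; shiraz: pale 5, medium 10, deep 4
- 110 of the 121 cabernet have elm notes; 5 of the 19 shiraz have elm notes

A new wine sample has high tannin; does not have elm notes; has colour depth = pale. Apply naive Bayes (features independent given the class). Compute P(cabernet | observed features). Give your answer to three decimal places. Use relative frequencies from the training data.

0.445

cabernet: (121/140) × (61/121) × (61/121) × (11/121) ≈ 0.0199689
shiraz: (19/140) × (18/19) × (5/19) × (14/19) ≈ 0.0249307
P(cabernet | x) = 0.0199689 / 0.0448996 ≈ 0.445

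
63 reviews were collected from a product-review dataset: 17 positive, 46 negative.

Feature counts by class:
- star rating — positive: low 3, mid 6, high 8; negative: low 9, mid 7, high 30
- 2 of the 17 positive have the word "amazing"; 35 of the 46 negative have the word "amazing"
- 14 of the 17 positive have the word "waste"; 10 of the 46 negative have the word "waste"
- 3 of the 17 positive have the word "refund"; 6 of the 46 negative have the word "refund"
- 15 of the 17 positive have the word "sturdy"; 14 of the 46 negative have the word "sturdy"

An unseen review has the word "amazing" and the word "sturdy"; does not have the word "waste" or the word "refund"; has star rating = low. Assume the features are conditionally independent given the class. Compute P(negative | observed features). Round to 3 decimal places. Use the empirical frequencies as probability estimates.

positive: (17/63) × (3/17) × (2/17) × (3/17) × (14/17) × (15/17) ≈ 0.000718382
negative: (46/63) × (9/46) × (35/46) × (36/46) × (40/46) × (14/46) ≈ 0.0225128
P(negative | x) = 0.0225128 / 0.023231182 ≈ 0.969

0.969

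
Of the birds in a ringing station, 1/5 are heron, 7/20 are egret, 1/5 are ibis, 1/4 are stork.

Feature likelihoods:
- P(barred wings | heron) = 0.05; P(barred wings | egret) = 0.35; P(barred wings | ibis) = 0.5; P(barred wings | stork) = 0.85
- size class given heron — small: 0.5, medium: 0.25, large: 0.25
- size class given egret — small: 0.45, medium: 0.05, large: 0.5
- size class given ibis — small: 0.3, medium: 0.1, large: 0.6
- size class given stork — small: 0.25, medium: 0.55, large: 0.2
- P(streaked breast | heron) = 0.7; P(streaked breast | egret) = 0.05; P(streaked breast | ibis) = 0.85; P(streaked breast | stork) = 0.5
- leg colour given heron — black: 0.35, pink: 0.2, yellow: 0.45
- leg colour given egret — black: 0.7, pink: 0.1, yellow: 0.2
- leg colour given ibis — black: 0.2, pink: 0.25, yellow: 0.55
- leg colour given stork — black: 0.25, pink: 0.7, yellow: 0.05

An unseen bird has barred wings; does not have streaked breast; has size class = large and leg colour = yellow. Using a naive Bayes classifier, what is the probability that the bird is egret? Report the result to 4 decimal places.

0.6470

heron: 0.2 × 0.05 × 0.25 × (1−0.7) × 0.45 = 0.0003375
egret: 0.35 × 0.35 × 0.5 × (1−0.05) × 0.2 = 0.0116375
ibis: 0.2 × 0.5 × 0.6 × (1−0.85) × 0.55 = 0.00495
stork: 0.25 × 0.85 × 0.2 × (1−0.5) × 0.05 = 0.0010625
P(egret | x) = 0.0116375 / 0.0179875 ≈ 0.6470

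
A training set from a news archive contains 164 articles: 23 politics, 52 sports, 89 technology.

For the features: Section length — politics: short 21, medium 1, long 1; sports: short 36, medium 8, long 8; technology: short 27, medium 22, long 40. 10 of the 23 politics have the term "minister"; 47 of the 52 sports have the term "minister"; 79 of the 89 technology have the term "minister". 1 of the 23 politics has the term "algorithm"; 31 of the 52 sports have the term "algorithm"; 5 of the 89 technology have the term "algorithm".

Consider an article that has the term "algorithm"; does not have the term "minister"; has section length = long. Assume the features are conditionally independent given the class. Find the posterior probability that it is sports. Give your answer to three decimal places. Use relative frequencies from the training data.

0.623

politics: (23/164) × (1/23) × (13/23) × (1/23) ≈ 0.000149846
sports: (52/164) × (8/52) × (5/52) × (31/52) ≈ 0.00279622
technology: (89/164) × (40/89) × (10/89) × (5/89) ≈ 0.00153959
P(sports | x) = 0.00279622 / 0.004485656 ≈ 0.623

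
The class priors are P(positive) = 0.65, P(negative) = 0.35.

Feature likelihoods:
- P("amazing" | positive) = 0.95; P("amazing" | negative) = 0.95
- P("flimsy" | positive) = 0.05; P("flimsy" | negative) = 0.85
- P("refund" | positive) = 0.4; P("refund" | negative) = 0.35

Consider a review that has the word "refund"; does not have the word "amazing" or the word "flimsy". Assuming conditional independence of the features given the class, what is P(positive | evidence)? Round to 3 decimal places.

positive: 0.65 × (1−0.95) × (1−0.05) × 0.4 = 0.01235
negative: 0.35 × (1−0.95) × (1−0.85) × 0.35 = 0.00091875
P(positive | x) = 0.01235 / 0.01326875 ≈ 0.931

0.931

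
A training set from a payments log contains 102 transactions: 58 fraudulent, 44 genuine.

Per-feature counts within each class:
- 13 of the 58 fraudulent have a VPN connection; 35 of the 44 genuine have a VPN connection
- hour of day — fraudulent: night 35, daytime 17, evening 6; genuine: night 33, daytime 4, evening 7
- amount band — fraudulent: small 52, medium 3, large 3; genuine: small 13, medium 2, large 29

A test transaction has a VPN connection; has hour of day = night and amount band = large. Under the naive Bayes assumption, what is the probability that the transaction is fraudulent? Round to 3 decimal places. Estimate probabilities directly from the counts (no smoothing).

0.023

fraudulent: (58/102) × (13/58) × (35/58) × (3/58) ≈ 0.00397811
genuine: (44/102) × (35/44) × (33/44) × (29/44) ≈ 0.169619
P(fraudulent | x) = 0.00397811 / 0.17359711 ≈ 0.023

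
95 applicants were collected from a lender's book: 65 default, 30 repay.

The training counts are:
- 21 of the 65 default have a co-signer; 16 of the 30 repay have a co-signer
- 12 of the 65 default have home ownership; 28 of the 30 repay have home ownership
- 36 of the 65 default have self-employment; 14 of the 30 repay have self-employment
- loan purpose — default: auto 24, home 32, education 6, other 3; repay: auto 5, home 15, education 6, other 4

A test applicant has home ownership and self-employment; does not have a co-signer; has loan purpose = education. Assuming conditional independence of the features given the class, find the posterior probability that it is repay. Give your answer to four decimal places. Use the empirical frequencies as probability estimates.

default: (65/95) × (44/65) × (12/65) × (36/65) × (6/65) ≈ 0.00437143
repay: (30/95) × (14/30) × (28/30) × (14/30) × (6/30) ≈ 0.0128374
P(repay | x) = 0.0128374 / 0.01720883 ≈ 0.7460

0.7460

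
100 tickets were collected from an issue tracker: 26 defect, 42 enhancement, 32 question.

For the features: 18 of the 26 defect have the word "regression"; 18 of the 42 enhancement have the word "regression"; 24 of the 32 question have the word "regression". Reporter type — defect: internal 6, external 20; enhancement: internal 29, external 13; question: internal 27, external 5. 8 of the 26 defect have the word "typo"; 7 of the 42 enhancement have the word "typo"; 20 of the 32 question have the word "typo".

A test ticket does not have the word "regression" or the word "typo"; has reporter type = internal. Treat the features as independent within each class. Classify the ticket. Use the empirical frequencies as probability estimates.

enhancement

defect: (26/100) × (8/26) × (6/26) × (18/26) ≈ 0.0127811
enhancement: (42/100) × (24/42) × (29/42) × (35/42) ≈ 0.138095
question: (32/100) × (8/32) × (27/32) × (12/32) = 0.0253125
Highest score → enhancement.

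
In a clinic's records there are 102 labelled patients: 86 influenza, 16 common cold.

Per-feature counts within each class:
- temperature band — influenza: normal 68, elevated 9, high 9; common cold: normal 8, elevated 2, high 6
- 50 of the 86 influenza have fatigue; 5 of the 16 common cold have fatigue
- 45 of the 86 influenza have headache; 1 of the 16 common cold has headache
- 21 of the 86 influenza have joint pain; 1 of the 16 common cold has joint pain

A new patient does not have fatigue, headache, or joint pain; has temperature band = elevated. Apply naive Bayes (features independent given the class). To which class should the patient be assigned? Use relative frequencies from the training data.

influenza: (86/102) × (9/86) × (36/86) × (41/86) × (65/86) ≈ 0.013309
common cold: (16/102) × (2/16) × (11/16) × (15/16) × (15/16) ≈ 0.011848
Highest score → influenza.

influenza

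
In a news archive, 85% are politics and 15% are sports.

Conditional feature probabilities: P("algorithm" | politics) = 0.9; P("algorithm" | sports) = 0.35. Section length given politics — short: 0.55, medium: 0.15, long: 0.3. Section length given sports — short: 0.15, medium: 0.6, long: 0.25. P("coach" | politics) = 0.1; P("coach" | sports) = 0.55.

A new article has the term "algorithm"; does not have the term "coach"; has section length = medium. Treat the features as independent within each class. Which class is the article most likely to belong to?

politics: 0.85 × 0.9 × 0.15 × (1−0.1) = 0.103275
sports: 0.15 × 0.35 × 0.6 × (1−0.55) = 0.014175
Highest score → politics.

politics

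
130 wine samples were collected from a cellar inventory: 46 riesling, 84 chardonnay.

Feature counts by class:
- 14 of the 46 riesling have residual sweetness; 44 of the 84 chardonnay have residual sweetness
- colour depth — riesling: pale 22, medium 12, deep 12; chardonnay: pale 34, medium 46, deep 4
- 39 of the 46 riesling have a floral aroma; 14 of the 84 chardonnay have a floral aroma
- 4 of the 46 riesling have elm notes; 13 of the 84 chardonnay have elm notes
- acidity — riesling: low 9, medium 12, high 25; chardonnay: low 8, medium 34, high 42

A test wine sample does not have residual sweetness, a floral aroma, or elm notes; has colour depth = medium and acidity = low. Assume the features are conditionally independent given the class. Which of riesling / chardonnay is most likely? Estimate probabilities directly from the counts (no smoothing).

riesling: (46/130) × (32/46) × (12/46) × (7/46) × (42/46) × (9/46) ≈ 0.00174561
chardonnay: (84/130) × (40/84) × (46/84) × (70/84) × (71/84) × (8/84) ≈ 0.0113033
Highest score → chardonnay.

chardonnay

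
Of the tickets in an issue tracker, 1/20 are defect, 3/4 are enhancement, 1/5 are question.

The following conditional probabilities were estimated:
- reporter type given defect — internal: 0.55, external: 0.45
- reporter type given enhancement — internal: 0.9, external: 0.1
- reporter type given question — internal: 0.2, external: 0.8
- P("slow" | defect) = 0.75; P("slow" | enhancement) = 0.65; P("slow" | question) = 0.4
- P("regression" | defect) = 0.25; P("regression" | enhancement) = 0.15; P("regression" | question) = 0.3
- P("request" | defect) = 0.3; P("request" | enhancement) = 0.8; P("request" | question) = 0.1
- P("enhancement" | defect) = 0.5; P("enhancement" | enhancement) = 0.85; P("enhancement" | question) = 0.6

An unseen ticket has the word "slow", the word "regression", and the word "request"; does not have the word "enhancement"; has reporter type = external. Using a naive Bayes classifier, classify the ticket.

defect: 0.05 × 0.45 × 0.75 × 0.25 × 0.3 × (1−0.5) = 0.0006328125
enhancement: 0.75 × 0.1 × 0.65 × 0.15 × 0.8 × (1−0.85) = 0.0008775
question: 0.2 × 0.8 × 0.4 × 0.3 × 0.1 × (1−0.6) = 0.000768
Highest score → enhancement.

enhancement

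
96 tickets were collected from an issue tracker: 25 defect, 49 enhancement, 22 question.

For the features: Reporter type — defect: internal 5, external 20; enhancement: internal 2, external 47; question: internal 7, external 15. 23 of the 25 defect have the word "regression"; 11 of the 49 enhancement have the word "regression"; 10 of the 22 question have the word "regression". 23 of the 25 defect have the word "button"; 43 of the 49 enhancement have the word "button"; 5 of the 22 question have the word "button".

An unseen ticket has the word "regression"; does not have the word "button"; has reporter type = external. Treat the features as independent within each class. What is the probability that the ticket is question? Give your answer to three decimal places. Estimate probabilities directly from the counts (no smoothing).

defect: (25/96) × (20/25) × (23/25) × (2/25) ≈ 0.0153333
enhancement: (49/96) × (47/49) × (11/49) × (6/49) ≈ 0.0134579
question: (22/96) × (15/22) × (10/22) × (17/22) ≈ 0.0548812
P(question | x) = 0.0548812 / 0.0836724 ≈ 0.656

0.656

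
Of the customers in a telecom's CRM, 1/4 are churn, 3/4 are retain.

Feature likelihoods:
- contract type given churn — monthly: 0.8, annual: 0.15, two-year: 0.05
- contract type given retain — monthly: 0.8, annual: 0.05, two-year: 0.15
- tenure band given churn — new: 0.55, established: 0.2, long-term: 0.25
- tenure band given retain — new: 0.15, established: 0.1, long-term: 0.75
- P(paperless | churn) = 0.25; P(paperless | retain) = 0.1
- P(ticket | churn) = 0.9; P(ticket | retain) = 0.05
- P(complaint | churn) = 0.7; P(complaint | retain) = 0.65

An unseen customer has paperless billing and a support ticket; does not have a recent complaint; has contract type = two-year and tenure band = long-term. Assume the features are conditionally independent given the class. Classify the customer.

churn

churn: 0.25 × 0.05 × 0.25 × 0.25 × 0.9 × (1−0.7) = 0.0002109375
retain: 0.75 × 0.15 × 0.75 × 0.1 × 0.05 × (1−0.65) = 0.00014765625
Highest score → churn.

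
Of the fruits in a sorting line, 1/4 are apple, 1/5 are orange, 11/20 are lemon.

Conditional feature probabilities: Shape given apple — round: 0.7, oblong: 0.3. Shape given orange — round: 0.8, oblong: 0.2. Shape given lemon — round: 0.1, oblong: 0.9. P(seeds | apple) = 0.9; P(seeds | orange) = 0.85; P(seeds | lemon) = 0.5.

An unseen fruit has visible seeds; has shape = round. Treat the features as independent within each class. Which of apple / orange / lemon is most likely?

apple

apple: 0.25 × 0.7 × 0.9 = 0.1575
orange: 0.2 × 0.8 × 0.85 = 0.136
lemon: 0.55 × 0.1 × 0.5 = 0.0275
Highest score → apple.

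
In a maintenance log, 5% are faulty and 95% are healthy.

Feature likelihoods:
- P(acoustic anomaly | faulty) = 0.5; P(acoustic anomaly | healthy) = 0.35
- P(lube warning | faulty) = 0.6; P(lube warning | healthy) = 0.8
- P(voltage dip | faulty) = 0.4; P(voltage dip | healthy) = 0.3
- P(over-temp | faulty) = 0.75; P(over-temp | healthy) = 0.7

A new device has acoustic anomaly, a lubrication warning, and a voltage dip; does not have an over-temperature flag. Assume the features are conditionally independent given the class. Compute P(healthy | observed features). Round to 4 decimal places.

0.9410

faulty: 0.05 × 0.5 × 0.6 × 0.4 × (1−0.75) = 0.0015
healthy: 0.95 × 0.35 × 0.8 × 0.3 × (1−0.7) = 0.02394
P(healthy | x) = 0.02394 / 0.02544 ≈ 0.9410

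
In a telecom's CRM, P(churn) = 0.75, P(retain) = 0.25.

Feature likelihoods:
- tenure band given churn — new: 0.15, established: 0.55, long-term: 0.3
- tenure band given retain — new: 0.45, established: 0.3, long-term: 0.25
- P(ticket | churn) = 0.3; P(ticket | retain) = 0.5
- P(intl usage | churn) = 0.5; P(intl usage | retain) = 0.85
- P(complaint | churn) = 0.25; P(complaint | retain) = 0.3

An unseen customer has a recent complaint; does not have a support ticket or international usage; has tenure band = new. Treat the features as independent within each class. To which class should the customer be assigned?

churn

churn: 0.75 × 0.15 × (1−0.3) × (1−0.5) × 0.25 = 0.00984375
retain: 0.25 × 0.45 × (1−0.5) × (1−0.85) × 0.3 = 0.00253125
Highest score → churn.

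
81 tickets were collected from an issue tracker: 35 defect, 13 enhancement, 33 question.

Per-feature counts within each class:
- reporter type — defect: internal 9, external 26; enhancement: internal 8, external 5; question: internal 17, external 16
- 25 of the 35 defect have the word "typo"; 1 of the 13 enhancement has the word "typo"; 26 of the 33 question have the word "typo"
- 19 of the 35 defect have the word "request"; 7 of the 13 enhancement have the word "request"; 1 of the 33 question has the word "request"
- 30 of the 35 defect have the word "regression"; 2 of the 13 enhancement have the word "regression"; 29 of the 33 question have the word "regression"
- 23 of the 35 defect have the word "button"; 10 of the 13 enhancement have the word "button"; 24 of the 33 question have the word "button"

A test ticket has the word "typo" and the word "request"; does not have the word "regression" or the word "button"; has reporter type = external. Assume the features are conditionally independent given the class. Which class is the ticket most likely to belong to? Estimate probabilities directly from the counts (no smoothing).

defect: (35/81) × (26/35) × (25/35) × (19/35) × (5/35) × (12/35) ≈ 0.00609623
enhancement: (13/81) × (5/13) × (1/13) × (7/13) × (11/13) × (3/13) ≈ 0.000499256
question: (33/81) × (16/33) × (26/33) × (1/33) × (4/33) × (9/33) ≈ 0.000155903
Highest score → defect.

defect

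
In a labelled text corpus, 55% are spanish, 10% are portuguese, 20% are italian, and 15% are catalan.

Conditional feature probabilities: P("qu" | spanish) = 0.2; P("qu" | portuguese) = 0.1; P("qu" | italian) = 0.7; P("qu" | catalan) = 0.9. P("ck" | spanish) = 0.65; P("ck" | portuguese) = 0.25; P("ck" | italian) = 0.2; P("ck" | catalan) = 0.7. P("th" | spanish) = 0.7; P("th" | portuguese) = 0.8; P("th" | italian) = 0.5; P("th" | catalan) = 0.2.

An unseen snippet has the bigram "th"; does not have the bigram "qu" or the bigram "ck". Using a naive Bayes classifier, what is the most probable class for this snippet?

spanish

spanish: 0.55 × (1−0.2) × (1−0.65) × 0.7 = 0.1078
portuguese: 0.1 × (1−0.1) × (1−0.25) × 0.8 = 0.054
italian: 0.2 × (1−0.7) × (1−0.2) × 0.5 = 0.024
catalan: 0.15 × (1−0.9) × (1−0.7) × 0.2 = 0.0009
Highest score → spanish.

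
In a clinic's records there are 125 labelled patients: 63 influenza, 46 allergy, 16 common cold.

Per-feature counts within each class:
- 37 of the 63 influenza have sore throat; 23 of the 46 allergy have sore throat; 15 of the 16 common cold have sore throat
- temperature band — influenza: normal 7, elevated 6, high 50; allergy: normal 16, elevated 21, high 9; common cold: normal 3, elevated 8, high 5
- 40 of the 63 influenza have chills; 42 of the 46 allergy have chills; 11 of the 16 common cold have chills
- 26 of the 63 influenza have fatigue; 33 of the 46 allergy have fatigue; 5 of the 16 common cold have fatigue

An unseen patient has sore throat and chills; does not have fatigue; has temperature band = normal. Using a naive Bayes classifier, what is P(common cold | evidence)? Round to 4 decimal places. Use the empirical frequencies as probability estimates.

influenza: (63/125) × (37/63) × (7/63) × (40/63) × (37/63) ≈ 0.0122639
allergy: (46/125) × (23/46) × (16/46) × (42/46) × (13/46) ≈ 0.0165142
common cold: (16/125) × (15/16) × (3/16) × (11/16) × (11/16) = 0.010634765625
P(common cold | x) = 0.010634765625 / 0.039412865625 ≈ 0.2698

0.2698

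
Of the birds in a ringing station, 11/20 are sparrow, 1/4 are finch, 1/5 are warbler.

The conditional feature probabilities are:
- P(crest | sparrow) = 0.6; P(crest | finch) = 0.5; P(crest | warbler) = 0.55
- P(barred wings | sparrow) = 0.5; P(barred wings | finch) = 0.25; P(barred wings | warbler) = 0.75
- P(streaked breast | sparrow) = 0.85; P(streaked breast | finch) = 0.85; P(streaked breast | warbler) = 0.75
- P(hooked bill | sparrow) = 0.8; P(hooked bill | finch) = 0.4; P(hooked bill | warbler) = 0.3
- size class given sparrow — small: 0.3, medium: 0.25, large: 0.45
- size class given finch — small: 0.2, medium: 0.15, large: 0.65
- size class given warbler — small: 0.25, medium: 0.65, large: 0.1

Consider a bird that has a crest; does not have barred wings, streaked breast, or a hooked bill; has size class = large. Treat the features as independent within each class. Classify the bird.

finch

sparrow: 0.55 × 0.6 × (1−0.5) × (1−0.85) × (1−0.8) × 0.45 = 0.0022275
finch: 0.25 × 0.5 × (1−0.25) × (1−0.85) × (1−0.4) × 0.65 = 0.005484375
warbler: 0.2 × 0.55 × (1−0.75) × (1−0.75) × (1−0.3) × 0.1 = 0.00048125
Highest score → finch.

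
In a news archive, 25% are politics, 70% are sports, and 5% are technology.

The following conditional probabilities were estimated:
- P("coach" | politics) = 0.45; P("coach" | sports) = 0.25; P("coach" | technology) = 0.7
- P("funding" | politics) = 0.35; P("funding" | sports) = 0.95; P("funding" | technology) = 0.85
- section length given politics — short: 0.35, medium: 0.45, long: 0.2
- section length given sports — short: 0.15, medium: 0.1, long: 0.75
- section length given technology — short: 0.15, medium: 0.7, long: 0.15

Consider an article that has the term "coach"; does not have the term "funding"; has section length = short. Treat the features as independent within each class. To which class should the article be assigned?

politics

politics: 0.25 × 0.45 × (1−0.35) × 0.35 = 0.02559375
sports: 0.7 × 0.25 × (1−0.95) × 0.15 = 0.0013125
technology: 0.05 × 0.7 × (1−0.85) × 0.15 = 0.0007875
Highest score → politics.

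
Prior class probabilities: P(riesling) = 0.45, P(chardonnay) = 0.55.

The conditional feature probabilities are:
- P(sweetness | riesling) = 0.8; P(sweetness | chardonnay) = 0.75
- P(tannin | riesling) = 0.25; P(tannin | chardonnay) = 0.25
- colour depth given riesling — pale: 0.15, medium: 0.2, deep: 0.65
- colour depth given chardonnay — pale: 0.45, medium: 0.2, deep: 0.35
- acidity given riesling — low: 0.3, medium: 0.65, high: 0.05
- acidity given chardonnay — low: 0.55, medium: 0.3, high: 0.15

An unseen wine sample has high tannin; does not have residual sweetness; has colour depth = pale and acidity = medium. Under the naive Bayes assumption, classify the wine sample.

chardonnay

riesling: 0.45 × (1−0.8) × 0.25 × 0.15 × 0.65 = 0.00219375
chardonnay: 0.55 × (1−0.75) × 0.25 × 0.45 × 0.3 = 0.004640625
Highest score → chardonnay.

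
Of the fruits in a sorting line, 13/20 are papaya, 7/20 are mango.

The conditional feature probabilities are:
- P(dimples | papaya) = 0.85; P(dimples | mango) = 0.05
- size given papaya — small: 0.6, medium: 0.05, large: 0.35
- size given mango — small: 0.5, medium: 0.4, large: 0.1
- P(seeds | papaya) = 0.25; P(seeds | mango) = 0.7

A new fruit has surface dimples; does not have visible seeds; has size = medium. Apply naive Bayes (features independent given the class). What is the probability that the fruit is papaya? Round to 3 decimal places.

papaya: 0.65 × 0.85 × 0.05 × (1−0.25) = 0.02071875
mango: 0.35 × 0.05 × 0.4 × (1−0.7) = 0.0021
P(papaya | x) = 0.02071875 / 0.02281875 ≈ 0.908

0.908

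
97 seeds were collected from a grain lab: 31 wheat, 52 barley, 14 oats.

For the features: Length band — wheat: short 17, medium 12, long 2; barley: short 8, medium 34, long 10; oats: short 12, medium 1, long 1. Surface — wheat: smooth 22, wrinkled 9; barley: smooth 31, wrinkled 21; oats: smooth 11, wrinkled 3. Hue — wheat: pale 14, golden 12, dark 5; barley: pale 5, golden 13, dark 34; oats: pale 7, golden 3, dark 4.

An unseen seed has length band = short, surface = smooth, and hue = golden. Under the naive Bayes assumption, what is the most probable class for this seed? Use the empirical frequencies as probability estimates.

wheat

wheat: (31/97) × (17/31) × (22/31) × (12/31) ≈ 0.0481457
barley: (52/97) × (8/52) × (31/52) × (13/52) ≈ 0.0122918
oats: (14/97) × (12/14) × (11/14) × (3/14) ≈ 0.020829
Highest score → wheat.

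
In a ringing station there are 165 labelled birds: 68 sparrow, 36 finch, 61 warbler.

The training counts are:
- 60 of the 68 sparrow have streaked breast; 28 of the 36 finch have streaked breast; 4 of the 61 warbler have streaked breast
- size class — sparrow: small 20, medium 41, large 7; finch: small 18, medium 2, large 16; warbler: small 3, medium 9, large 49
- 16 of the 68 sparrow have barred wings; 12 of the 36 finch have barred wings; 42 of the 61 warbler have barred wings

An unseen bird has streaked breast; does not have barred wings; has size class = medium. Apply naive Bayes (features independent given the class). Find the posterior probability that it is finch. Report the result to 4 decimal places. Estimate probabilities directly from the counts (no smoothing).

sparrow: (68/165) × (60/68) × (41/68) × (52/68) ≈ 0.167663
finch: (36/165) × (28/36) × (2/36) × (24/36) ≈ 0.00628507
warbler: (61/165) × (4/61) × (9/61) × (19/61) ≈ 0.00111407
P(finch | x) = 0.00628507 / 0.17506214 ≈ 0.0359

0.0359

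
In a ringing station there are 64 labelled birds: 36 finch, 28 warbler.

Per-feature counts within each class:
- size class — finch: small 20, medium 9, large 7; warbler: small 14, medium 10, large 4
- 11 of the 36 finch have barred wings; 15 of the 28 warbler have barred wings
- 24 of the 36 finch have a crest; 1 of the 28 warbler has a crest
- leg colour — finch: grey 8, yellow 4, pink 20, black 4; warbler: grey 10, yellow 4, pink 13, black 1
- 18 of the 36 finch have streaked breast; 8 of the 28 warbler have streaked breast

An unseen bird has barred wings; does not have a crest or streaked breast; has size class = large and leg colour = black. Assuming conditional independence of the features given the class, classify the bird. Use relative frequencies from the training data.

finch: (36/64) × (7/36) × (11/36) × (12/36) × (4/36) × (18/36) ≈ 0.000618891
warbler: (28/64) × (4/28) × (15/28) × (27/28) × (1/28) × (20/28) ≈ 0.000823631
Highest score → warbler.

warbler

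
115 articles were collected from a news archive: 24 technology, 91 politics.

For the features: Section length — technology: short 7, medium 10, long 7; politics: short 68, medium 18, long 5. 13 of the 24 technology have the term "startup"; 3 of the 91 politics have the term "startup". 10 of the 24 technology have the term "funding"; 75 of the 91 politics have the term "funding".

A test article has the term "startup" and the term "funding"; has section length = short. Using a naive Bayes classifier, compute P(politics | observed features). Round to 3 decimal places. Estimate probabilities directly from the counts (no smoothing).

technology: (24/115) × (7/24) × (13/24) × (10/24) ≈ 0.0137379
politics: (91/115) × (68/91) × (3/91) × (75/91) ≈ 0.0160661
P(politics | x) = 0.0160661 / 0.029804 ≈ 0.539

0.539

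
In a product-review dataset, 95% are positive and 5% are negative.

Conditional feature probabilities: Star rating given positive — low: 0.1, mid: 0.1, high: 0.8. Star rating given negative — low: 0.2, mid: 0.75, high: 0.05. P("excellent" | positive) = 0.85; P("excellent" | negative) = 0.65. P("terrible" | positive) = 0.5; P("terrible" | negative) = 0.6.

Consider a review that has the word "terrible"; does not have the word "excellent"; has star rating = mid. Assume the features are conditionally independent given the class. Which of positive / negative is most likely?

negative

positive: 0.95 × 0.1 × (1−0.85) × 0.5 = 0.007125
negative: 0.05 × 0.75 × (1−0.65) × 0.6 = 0.007875
Highest score → negative.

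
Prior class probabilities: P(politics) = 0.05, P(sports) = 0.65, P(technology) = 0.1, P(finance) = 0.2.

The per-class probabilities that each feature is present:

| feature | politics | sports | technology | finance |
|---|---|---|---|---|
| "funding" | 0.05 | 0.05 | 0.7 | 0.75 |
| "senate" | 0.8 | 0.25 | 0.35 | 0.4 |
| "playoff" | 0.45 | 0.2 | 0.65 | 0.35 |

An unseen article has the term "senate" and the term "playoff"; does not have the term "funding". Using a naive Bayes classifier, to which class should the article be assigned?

sports

politics: 0.05 × (1−0.05) × 0.8 × 0.45 = 0.0171
sports: 0.65 × (1−0.05) × 0.25 × 0.2 = 0.030875
technology: 0.1 × (1−0.7) × 0.35 × 0.65 = 0.006825
finance: 0.2 × (1−0.75) × 0.4 × 0.35 = 0.007
Highest score → sports.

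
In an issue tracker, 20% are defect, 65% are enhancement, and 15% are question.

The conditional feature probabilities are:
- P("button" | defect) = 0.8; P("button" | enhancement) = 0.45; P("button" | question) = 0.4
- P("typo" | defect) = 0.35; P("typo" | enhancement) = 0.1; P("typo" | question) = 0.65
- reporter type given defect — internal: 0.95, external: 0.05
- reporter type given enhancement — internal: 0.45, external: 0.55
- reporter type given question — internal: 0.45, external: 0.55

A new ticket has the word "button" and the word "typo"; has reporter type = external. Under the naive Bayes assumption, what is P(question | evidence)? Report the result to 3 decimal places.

0.532

defect: 0.2 × 0.8 × 0.35 × 0.05 = 0.0028
enhancement: 0.65 × 0.45 × 0.1 × 0.55 = 0.0160875
question: 0.15 × 0.4 × 0.65 × 0.55 = 0.02145
P(question | x) = 0.02145 / 0.0403375 ≈ 0.532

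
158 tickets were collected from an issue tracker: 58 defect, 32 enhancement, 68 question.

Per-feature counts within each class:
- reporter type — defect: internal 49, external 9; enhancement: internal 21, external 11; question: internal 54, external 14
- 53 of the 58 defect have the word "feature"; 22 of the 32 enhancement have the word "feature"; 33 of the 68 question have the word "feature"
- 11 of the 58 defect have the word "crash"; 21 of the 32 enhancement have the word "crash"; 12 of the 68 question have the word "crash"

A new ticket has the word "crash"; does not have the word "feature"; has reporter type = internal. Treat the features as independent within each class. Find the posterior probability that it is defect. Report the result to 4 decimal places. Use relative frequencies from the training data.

0.0800

defect: (58/158) × (49/58) × (5/58) × (11/58) ≈ 0.00507044
enhancement: (32/158) × (21/32) × (10/32) × (21/32) ≈ 0.0272572
question: (68/158) × (54/68) × (35/68) × (12/68) ≈ 0.0310433
P(defect | x) = 0.00507044 / 0.06337094 ≈ 0.0800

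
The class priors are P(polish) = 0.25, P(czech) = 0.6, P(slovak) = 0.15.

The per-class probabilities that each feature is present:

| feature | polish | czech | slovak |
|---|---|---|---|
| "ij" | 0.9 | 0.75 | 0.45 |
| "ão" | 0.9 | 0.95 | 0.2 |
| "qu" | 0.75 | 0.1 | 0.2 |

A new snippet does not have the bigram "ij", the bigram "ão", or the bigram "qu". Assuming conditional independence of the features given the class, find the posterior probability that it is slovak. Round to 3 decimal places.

0.877

polish: 0.25 × (1−0.9) × (1−0.9) × (1−0.75) = 0.000625
czech: 0.6 × (1−0.75) × (1−0.95) × (1−0.1) = 0.00675
slovak: 0.15 × (1−0.45) × (1−0.2) × (1−0.2) = 0.0528
P(slovak | x) = 0.0528 / 0.060175 ≈ 0.877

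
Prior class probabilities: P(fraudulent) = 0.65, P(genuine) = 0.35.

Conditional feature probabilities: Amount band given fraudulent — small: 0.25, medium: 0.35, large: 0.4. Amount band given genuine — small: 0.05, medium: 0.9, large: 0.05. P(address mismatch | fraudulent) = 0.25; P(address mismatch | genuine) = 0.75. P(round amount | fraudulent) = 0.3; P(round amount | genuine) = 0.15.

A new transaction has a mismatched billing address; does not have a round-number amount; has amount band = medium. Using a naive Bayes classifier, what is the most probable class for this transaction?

genuine

fraudulent: 0.65 × 0.35 × 0.25 × (1−0.3) = 0.0398125
genuine: 0.35 × 0.9 × 0.75 × (1−0.15) = 0.2008125
Highest score → genuine.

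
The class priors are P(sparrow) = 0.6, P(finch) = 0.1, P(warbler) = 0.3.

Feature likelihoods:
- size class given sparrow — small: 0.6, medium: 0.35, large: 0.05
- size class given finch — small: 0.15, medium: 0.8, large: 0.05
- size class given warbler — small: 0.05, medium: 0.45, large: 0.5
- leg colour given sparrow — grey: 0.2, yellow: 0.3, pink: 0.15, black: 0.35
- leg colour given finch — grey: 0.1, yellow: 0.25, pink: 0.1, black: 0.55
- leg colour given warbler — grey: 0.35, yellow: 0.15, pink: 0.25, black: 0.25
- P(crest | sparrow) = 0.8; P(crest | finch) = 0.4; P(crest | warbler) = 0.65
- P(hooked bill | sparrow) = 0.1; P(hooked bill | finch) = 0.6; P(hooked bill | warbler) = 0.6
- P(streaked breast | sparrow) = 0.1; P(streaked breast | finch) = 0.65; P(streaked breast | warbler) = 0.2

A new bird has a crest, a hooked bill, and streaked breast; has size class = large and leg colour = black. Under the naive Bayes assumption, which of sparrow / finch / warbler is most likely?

sparrow: 0.6 × 0.05 × 0.35 × 0.8 × 0.1 × 0.1 = 0.000084
finch: 0.1 × 0.05 × 0.55 × 0.4 × 0.6 × 0.65 = 0.000429
warbler: 0.3 × 0.5 × 0.25 × 0.65 × 0.6 × 0.2 = 0.002925
Highest score → warbler.

warbler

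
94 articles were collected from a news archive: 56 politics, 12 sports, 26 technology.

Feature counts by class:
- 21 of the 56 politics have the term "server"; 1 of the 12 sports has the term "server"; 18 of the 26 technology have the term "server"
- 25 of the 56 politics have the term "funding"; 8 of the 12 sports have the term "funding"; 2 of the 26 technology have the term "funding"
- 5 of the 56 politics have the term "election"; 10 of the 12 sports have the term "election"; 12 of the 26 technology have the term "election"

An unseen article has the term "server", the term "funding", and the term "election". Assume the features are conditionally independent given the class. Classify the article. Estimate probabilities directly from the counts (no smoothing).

politics

politics: (56/94) × (21/56) × (25/56) × (5/56) ≈ 0.00890483
sports: (12/94) × (1/12) × (8/12) × (10/12) ≈ 0.00591017
technology: (26/94) × (18/26) × (2/26) × (12/26) ≈ 0.00679844
Highest score → politics.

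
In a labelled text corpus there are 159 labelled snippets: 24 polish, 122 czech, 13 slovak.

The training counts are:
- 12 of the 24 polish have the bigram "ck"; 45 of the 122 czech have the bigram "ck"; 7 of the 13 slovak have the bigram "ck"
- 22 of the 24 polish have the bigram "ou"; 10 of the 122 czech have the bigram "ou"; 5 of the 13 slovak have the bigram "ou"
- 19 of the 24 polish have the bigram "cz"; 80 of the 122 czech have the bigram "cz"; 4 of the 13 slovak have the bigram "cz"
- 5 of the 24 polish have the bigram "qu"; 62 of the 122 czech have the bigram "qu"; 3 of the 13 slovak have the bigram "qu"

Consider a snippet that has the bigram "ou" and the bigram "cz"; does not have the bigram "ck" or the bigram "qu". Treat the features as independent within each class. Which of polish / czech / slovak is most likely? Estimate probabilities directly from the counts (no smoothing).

polish: (24/159) × (12/24) × (22/24) × (19/24) × (19/24) ≈ 0.0433591
czech: (122/159) × (77/122) × (10/122) × (80/122) × (60/122) ≈ 0.0128013
slovak: (13/159) × (6/13) × (5/13) × (4/13) × (10/13) ≈ 0.00343522
Highest score → polish.

polish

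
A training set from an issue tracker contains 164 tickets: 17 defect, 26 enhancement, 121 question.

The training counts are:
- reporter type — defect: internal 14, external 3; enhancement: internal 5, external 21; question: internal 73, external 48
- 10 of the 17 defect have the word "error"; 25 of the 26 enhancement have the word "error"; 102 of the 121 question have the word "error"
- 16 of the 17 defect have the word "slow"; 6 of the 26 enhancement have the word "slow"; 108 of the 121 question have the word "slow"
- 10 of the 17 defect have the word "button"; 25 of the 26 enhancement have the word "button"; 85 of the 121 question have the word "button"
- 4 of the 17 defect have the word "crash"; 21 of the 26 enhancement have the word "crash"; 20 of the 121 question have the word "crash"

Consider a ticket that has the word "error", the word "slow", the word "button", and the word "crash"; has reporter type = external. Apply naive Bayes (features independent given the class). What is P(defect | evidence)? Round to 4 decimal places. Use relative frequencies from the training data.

defect: (17/164) × (3/17) × (10/17) × (16/17) × (10/17) × (4/17) ≈ 0.00140172
enhancement: (26/164) × (21/26) × (25/26) × (6/26) × (25/26) × (21/26) ≈ 0.0220665
question: (121/164) × (48/121) × (102/121) × (108/121) × (85/121) × (20/121) ≈ 0.0255699
P(defect | x) = 0.00140172 / 0.04903812 ≈ 0.0286

0.0286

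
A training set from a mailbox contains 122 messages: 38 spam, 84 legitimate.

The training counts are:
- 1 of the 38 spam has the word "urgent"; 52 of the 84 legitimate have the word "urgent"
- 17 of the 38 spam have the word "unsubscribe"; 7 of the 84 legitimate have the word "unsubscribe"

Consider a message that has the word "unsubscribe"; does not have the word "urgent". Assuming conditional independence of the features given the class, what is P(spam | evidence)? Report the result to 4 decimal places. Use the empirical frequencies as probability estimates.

0.8613

spam: (38/122) × (37/38) × (17/38) ≈ 0.135677
legitimate: (84/122) × (32/84) × (7/84) ≈ 0.0218579
P(spam | x) = 0.135677 / 0.1575349 ≈ 0.8613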